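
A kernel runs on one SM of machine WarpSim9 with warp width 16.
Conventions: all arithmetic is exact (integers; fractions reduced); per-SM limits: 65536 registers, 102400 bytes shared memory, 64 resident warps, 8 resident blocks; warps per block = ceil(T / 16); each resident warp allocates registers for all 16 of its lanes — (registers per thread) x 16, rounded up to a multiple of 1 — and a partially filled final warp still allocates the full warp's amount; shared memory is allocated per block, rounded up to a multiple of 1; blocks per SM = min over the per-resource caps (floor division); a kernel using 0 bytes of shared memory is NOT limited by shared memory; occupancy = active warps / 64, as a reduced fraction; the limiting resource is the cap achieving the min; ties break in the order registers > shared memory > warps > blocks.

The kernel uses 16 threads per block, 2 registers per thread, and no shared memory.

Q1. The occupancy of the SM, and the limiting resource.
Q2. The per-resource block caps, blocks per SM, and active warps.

Answer: occupancy 1/8, limited by blocks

registers: 2048 blocks
shared memory: no limit (kernel uses none)
warps: 64 blocks
blocks: 8 blocks

Answer: 8 blocks, 8 active warps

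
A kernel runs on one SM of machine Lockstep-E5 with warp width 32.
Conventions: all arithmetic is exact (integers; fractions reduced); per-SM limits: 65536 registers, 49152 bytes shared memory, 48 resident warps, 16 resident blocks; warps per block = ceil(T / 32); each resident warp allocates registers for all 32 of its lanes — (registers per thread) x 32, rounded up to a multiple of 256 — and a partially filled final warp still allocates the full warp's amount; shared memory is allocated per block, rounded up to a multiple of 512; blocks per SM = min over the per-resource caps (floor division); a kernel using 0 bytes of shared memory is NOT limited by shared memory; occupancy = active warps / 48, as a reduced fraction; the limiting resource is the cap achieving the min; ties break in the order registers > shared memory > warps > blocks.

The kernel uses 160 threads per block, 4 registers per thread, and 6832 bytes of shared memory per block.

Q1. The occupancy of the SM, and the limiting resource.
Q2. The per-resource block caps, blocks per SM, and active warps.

Answer: occupancy 5/8, limited by shared memory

registers: 51 blocks
shared memory: 6 blocks
warps: 9 blocks
blocks: 16 blocks

Answer: 6 blocks, 30 active warps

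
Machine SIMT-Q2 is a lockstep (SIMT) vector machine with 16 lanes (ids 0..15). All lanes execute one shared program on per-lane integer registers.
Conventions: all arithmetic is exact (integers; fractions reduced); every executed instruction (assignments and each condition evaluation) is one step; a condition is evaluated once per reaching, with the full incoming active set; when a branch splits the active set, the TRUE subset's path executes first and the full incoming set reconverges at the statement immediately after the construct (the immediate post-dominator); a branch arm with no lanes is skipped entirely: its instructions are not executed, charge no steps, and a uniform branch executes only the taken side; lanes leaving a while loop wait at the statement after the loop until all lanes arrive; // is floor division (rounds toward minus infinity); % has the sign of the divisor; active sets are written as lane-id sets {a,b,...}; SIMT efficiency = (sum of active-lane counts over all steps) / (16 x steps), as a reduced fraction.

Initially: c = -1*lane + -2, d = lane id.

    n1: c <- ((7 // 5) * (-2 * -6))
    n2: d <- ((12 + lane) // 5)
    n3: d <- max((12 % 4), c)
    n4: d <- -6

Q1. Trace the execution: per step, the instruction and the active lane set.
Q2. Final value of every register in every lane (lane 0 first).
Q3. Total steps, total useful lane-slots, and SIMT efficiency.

step 0: c <- ((7 // 5) * (-2 * -6))  {0,1,2,3,4,5,6,7,8,9,10,11,12,13,14,15}
step 1: d <- ((12 + lane) // 5)      {0,1,2,3,4,5,6,7,8,9,10,11,12,13,14,15}
step 2: d <- max((12 % 4), c)        {0,1,2,3,4,5,6,7,8,9,10,11,12,13,14,15}
step 3: d <- -6                      {0,1,2,3,4,5,6,7,8,9,10,11,12,13,14,15}

Answer: 4 steps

c: 12,12,12,12,12,12,12,12,12,12,12,12,12,12,12,12
d: -6,-6,-6,-6,-6,-6,-6,-6,-6,-6,-6,-6,-6,-6,-6,-6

steps = 4; useful = 64; efficiency = 64/64 = 1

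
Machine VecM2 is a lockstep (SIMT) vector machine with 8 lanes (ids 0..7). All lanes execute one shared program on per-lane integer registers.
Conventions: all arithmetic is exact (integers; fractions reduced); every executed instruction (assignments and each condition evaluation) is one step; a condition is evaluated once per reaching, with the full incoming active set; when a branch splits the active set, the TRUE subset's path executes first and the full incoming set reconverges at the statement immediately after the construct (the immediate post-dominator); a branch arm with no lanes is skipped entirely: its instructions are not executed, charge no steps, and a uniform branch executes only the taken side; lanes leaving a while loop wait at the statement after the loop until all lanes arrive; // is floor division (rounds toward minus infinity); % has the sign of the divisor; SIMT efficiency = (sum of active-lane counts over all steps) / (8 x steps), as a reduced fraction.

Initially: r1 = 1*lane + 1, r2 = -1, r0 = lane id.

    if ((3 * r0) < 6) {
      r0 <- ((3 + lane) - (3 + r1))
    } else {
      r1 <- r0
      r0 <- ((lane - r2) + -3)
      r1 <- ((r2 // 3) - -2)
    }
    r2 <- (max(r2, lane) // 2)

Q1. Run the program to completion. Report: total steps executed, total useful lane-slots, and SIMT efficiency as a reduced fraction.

Answer: 6 steps, 36 useful, 3/4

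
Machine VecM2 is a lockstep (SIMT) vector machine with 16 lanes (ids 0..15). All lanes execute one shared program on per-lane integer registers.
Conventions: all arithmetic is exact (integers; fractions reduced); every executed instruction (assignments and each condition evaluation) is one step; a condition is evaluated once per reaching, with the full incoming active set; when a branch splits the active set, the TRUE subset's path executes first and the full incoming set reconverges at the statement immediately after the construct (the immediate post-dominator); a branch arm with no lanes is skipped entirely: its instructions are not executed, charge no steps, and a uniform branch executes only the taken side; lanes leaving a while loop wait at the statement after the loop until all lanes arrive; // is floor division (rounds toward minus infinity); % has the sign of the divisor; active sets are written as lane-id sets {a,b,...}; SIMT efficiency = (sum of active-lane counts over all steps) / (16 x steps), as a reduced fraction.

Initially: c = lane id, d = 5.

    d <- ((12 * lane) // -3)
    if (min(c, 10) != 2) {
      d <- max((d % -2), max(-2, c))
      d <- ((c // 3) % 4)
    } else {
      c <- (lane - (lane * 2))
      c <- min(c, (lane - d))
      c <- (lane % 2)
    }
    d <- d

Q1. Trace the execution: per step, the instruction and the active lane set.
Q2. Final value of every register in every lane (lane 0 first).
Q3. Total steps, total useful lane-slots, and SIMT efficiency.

step 0: d <- ((12 * lane) // -3)     {0,1,2,3,4,5,6,7,8,9,10,11,12,13,14,15}
step 1: eval (min(c, 10) != 2)       {0,1,2,3,4,5,6,7,8,9,10,11,12,13,14,15}
step 2: d <- max((d % -2), max(-2, c)) {0,1,3,4,5,6,7,8,9,10,11,12,13,14,15}
step 3: d <- ((c // 3) % 4)          {0,1,3,4,5,6,7,8,9,10,11,12,13,14,15}
step 4: c <- (lane - (lane * 2))     {2}
step 5: c <- min(c, (lane - d))      {2}
step 6: c <- (lane % 2)              {2}
step 7: d <- d                       {0,1,2,3,4,5,6,7,8,9,10,11,12,13,14,15}

Answer: 8 steps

c: 0,1,0,3,4,5,6,7,8,9,10,11,12,13,14,15
d: 0,0,-8,1,1,1,2,2,2,3,3,3,0,0,0,1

steps = 8; useful = 81; efficiency = 81/128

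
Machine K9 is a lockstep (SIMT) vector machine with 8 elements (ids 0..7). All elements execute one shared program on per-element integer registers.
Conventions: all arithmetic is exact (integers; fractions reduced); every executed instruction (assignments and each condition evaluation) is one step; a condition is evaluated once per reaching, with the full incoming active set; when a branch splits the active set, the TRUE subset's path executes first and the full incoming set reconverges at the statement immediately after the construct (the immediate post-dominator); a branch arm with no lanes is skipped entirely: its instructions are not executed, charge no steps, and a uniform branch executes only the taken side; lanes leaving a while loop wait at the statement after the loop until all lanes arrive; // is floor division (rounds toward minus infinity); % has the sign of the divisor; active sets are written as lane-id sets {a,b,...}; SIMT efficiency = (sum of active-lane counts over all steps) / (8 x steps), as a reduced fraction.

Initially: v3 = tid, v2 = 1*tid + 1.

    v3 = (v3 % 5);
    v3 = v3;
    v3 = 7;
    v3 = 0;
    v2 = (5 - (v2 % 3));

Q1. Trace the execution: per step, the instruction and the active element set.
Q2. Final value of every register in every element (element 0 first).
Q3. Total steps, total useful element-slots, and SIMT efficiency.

step 0: v3 <- (v3 % 5)               {0,1,2,3,4,5,6,7}
step 1: v3 <- v3                     {0,1,2,3,4,5,6,7}
step 2: v3 <- 7                      {0,1,2,3,4,5,6,7}
step 3: v3 <- 0                      {0,1,2,3,4,5,6,7}
step 4: v2 <- (5 - (v2 % 3))         {0,1,2,3,4,5,6,7}

Answer: 5 steps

v3: 0,0,0,0,0,0,0,0
v2: 4,3,5,4,3,5,4,3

steps = 5; useful = 40; efficiency = 40/40 = 1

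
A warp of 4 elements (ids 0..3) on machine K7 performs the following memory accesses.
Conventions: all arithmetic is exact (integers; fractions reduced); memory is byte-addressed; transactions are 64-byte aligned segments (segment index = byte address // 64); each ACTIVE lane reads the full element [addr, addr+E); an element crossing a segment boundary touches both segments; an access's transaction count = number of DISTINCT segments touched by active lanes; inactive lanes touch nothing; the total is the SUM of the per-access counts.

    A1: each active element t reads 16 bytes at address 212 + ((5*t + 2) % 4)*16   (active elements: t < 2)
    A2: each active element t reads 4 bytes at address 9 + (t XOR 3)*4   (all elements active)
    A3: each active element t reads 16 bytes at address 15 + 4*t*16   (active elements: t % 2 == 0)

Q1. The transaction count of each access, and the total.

A1: 2 transactions
A2: 1 transaction
A3: 2 transactions

Answer: 2,1,2; total 5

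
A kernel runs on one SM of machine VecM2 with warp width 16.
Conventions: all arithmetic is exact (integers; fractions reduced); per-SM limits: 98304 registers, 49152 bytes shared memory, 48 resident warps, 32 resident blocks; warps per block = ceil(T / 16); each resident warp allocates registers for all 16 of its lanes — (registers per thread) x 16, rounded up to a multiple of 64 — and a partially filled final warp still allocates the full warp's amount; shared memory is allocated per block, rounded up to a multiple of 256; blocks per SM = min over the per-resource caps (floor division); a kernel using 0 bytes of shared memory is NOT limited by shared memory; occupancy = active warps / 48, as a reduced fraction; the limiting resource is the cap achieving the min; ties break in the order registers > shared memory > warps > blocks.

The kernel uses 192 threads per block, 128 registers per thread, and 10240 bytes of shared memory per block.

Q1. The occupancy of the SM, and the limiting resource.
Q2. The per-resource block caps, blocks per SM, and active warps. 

Answer: occupancy 1, limited by registers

registers: 4 blocks
shared memory: 4 blocks
warps: 4 blocks
blocks: 32 blocks

Answer: 4 blocks, 48 active warps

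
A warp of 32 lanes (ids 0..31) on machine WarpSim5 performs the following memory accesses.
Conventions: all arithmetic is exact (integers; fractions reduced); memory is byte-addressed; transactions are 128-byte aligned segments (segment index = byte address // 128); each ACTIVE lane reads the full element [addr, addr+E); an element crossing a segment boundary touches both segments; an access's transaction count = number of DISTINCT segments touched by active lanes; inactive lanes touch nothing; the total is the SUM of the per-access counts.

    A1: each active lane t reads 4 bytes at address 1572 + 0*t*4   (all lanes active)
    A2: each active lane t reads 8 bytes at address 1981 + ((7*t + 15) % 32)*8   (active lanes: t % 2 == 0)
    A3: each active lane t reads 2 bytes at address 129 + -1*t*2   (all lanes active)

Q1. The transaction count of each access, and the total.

A1: 1 transaction
A2: 3 transactions
A3: 2 transactions

Answer: 1,3,2; total 6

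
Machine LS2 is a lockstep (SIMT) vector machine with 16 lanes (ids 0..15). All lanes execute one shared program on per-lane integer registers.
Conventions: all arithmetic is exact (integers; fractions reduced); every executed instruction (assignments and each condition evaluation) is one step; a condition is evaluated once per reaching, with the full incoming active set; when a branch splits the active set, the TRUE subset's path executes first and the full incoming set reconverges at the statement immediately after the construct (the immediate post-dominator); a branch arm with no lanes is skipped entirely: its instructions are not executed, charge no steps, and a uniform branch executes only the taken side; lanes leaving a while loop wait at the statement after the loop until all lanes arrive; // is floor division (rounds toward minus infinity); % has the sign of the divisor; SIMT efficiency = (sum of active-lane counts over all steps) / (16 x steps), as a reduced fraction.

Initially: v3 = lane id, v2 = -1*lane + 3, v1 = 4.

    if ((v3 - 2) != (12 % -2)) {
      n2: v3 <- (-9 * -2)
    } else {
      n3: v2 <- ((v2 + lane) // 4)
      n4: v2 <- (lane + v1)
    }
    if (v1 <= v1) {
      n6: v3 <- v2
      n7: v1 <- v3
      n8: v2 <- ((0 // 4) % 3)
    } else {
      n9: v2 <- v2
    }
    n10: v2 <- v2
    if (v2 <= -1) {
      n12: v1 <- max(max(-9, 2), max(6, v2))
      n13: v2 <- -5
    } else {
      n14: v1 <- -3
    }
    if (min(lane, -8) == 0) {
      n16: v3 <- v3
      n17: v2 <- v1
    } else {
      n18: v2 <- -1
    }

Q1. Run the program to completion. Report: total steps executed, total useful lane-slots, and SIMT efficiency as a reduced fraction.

Answer: 13 steps, 177 useful, 177/208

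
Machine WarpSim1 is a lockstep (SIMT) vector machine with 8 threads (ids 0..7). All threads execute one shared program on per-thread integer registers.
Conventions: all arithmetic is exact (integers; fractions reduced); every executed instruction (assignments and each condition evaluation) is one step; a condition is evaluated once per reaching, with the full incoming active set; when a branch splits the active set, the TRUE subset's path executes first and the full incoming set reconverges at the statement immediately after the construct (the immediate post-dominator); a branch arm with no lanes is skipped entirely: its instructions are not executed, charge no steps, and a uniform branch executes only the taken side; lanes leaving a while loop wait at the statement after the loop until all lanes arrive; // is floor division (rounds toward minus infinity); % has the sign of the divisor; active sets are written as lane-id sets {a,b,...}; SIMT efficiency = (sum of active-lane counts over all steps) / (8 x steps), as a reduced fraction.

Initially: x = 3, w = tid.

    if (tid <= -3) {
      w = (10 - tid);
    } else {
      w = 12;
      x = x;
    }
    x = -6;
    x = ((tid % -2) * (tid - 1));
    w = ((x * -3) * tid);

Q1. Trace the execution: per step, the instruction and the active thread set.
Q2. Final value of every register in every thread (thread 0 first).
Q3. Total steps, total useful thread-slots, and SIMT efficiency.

step 0: eval (tid <= -3)             {0,1,2,3,4,5,6,7}
step 1: w <- 12                      {0,1,2,3,4,5,6,7}
step 2: x <- x                       {0,1,2,3,4,5,6,7}
step 3: x <- -6                      {0,1,2,3,4,5,6,7}
step 4: x <- ((tid % -2) * (tid - 1)) {0,1,2,3,4,5,6,7}
step 5: w <- ((x * -3) * tid)        {0,1,2,3,4,5,6,7}

Answer: 6 steps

x: 0,0,0,-2,0,-4,0,-6
w: 0,0,0,18,0,60,0,126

steps = 6; useful = 48; efficiency = 48/48 = 1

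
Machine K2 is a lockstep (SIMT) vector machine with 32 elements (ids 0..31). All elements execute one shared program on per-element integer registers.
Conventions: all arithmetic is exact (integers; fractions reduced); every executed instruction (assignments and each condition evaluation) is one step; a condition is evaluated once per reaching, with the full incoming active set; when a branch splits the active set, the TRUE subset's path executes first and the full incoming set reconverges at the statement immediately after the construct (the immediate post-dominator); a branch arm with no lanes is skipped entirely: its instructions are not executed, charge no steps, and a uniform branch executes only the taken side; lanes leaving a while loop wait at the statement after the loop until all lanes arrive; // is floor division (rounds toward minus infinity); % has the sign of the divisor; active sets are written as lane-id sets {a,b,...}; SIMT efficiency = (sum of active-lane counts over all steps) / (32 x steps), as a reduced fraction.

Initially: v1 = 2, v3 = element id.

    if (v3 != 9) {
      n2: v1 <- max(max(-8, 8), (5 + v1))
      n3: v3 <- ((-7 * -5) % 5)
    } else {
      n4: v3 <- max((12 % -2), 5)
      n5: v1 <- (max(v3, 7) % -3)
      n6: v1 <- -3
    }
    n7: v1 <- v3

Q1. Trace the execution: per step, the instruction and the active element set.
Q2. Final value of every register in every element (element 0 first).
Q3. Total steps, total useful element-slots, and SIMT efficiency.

step 0: eval (v3 != 9)               {0,1,2,3,4,5,6,7,8,9,10,11,12,13,14,15,16,17,18,19,20,21,22,23,24,25,26,27,28,29,30,31}
step 1: v1 <- max(max(-8, 8), (5 + v1)) {0,1,2,3,4,5,6,7,8,10,11,12,13,14,15,16,17,18,19,20,21,22,23,24,25,26,27,28,29,30,31}
step 2: v3 <- ((-7 * -5) % 5)        {0,1,2,3,4,5,6,7,8,10,11,12,13,14,15,16,17,18,19,20,21,22,23,24,25,26,27,28,29,30,31}
step 3: v3 <- max((12 % -2), 5)      {9}
step 4: v1 <- (max(v3, 7) % -3)      {9}
step 5: v1 <- -3                     {9}
step 6: v1 <- v3                     {0,1,2,3,4,5,6,7,8,9,10,11,12,13,14,15,16,17,18,19,20,21,22,23,24,25,26,27,28,29,30,31}

Answer: 7 steps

v1: 0,0,0,0,0,0,0,0,0,5,0,0,0,0,0,0,0,0,0,0,0,0,0,0,0,0,0,0,0,0,0,0
v3: 0,0,0,0,0,0,0,0,0,5,0,0,0,0,0,0,0,0,0,0,0,0,0,0,0,0,0,0,0,0,0,0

steps = 7; useful = 129; efficiency = 129/224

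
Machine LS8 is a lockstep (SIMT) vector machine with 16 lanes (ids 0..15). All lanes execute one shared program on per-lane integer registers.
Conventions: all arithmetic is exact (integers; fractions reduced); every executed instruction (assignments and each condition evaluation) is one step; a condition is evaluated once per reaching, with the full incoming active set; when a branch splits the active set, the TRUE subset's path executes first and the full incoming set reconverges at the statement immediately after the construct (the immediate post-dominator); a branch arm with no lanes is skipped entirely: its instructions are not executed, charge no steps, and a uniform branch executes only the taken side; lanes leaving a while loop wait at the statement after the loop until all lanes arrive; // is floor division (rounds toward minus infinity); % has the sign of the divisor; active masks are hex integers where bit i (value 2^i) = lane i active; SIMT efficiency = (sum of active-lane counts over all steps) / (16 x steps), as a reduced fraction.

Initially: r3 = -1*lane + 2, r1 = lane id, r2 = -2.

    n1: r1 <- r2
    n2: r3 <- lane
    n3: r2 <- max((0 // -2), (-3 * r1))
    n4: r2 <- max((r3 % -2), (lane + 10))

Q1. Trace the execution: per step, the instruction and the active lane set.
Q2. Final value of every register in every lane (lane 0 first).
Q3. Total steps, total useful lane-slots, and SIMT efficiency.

step 0: r1 <- r2                     0xffff
step 1: r3 <- lane                   0xffff
step 2: r2 <- max((0 // -2), (-3 * r1)) 0xffff
step 3: r2 <- max((r3 % -2), (lane + 10)) 0xffff

Answer: 4 steps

r3: 0,1,2,3,4,5,6,7,8,9,10,11,12,13,14,15
r1: -2,-2,-2,-2,-2,-2,-2,-2,-2,-2,-2,-2,-2,-2,-2,-2
r2: 10,11,12,13,14,15,16,17,18,19,20,21,22,23,24,25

steps = 4; useful = 64; efficiency = 64/64 = 1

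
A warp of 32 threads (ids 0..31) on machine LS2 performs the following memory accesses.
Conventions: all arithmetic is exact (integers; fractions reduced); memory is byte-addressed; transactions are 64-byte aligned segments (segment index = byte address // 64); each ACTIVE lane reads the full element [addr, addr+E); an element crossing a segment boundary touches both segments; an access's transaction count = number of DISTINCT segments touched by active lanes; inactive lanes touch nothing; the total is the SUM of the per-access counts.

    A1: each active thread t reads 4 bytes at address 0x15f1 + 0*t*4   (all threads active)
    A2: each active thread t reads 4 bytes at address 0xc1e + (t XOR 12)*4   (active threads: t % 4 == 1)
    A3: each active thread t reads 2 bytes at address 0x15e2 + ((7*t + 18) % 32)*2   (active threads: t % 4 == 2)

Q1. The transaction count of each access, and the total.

A1: 1 transaction
A2: 3 transactions
A3: 2 transactions

Answer: 1,3,2; total 6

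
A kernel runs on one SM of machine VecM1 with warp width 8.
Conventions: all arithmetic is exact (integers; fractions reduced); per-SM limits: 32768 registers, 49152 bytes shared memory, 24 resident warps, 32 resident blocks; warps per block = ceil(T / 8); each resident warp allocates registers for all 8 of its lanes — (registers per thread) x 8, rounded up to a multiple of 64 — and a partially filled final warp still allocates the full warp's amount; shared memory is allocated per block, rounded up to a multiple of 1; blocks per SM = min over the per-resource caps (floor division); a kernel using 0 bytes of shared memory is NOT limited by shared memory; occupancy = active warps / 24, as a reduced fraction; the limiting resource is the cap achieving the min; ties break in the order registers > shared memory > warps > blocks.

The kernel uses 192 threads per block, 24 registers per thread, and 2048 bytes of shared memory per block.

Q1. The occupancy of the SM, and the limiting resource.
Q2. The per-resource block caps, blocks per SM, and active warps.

Answer: occupancy 1, limited by warps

registers: 7 blocks
shared memory: 24 blocks
warps: 1 block
blocks: 32 blocks

Answer: 1 block, 24 active warps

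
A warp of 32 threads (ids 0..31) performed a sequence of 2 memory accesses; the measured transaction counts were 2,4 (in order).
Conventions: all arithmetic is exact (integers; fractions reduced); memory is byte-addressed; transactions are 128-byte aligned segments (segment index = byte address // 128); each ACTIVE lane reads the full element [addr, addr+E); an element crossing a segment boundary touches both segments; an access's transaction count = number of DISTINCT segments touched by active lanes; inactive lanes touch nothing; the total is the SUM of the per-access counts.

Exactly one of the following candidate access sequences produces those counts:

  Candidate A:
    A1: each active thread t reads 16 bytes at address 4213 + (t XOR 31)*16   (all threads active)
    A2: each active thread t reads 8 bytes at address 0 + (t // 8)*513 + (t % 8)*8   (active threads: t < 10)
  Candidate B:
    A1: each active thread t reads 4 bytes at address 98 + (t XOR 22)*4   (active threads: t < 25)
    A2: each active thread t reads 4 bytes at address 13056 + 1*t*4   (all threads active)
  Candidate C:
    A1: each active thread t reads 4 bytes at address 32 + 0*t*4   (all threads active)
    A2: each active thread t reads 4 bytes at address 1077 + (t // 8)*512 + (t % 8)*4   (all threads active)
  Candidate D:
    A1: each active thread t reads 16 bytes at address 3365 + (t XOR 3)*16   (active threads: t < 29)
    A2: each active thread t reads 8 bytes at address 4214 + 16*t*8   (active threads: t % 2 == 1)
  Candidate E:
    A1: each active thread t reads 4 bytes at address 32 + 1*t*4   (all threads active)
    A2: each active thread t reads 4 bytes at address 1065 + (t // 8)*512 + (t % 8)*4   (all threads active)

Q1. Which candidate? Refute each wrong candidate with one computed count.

A: A1 gives 5 transactions, not 2
B: A2 gives 1 transaction, not 4
C: A1 gives 1 transaction, not 2
D: A1 gives 5 transactions, not 2
E: all counts match (2,4)

Answer: E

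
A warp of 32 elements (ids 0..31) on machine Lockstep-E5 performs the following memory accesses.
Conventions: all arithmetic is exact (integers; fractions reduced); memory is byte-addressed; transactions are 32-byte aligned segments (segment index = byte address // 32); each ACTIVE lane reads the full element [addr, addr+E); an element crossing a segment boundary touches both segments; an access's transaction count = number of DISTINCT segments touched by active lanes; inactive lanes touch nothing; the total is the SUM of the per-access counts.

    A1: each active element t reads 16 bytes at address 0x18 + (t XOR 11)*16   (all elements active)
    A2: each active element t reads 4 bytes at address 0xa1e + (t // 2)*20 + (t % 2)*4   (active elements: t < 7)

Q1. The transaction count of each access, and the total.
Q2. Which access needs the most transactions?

A1: 17 transactions
A2: 3 transactions

Answer: 17,3; total 20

Answer: A1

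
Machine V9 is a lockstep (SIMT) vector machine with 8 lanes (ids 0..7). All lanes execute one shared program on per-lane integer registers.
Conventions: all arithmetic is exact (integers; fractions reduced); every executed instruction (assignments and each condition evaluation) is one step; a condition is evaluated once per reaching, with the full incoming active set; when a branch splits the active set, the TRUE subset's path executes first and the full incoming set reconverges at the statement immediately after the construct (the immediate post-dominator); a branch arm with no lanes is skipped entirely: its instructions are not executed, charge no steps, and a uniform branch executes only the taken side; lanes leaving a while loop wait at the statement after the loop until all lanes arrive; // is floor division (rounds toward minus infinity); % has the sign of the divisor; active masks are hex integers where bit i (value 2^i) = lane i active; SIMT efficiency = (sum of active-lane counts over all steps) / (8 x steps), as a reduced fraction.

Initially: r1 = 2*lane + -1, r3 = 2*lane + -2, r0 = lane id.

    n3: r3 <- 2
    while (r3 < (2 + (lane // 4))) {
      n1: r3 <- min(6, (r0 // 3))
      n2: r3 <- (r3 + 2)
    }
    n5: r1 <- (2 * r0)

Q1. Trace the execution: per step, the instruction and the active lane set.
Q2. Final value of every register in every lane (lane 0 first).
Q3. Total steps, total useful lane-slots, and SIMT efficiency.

step 0: r3 <- 2                      0xff
step 1: eval (r3 < (2 + (lane // 4))) 0xff
step 2: r3 <- min(6, (r0 // 3))      0xf0
step 3: r3 <- (r3 + 2)               0xf0
step 4: eval (r3 < (2 + (lane // 4))) 0xf0
step 5: r1 <- (2 * r0)               0xff

Answer: 6 steps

r1: 0,2,4,6,8,10,12,14
r3: 2,2,2,2,3,3,4,4
r0: 0,1,2,3,4,5,6,7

steps = 6; useful = 36; efficiency = 36/48 = 3/4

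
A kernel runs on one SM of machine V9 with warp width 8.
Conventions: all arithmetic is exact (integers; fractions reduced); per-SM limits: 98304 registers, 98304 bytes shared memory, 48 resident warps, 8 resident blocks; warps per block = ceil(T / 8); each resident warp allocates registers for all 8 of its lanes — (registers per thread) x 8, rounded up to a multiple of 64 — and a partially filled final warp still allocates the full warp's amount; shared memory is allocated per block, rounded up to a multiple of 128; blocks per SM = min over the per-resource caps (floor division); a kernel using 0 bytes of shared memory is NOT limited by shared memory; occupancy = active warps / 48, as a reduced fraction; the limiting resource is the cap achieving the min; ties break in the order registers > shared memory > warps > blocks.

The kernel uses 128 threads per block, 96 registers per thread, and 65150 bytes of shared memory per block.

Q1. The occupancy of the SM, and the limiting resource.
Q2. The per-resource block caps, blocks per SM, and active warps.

Answer: occupancy 1/3, limited by shared memory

registers: 8 blocks
shared memory: 1 block
warps: 3 blocks
blocks: 8 blocks

Answer: 1 block, 16 active warps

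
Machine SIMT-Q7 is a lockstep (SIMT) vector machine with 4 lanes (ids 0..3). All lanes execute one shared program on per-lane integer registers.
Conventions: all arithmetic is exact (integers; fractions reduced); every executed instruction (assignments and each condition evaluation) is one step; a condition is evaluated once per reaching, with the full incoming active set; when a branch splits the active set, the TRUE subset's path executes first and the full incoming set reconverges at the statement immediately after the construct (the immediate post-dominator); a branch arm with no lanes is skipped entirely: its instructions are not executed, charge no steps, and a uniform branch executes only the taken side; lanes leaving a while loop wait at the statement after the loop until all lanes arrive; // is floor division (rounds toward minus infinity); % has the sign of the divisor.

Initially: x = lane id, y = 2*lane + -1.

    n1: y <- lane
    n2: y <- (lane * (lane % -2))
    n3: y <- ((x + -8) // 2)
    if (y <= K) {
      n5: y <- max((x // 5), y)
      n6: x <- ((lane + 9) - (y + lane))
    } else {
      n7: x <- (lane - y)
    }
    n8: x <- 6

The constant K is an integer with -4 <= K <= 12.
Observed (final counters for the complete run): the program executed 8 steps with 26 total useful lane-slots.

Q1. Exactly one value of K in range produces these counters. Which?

Answer: K = -4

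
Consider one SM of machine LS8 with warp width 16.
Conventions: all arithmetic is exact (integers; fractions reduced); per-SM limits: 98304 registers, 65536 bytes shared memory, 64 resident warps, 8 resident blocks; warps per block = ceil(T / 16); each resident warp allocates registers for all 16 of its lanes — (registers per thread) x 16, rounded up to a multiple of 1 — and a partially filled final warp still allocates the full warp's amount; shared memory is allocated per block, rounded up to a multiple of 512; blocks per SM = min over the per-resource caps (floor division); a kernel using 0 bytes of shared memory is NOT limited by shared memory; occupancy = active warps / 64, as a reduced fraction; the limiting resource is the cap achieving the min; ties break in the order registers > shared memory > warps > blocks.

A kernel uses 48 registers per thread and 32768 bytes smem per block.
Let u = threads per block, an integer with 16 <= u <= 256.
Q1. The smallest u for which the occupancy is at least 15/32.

Answer: u = 225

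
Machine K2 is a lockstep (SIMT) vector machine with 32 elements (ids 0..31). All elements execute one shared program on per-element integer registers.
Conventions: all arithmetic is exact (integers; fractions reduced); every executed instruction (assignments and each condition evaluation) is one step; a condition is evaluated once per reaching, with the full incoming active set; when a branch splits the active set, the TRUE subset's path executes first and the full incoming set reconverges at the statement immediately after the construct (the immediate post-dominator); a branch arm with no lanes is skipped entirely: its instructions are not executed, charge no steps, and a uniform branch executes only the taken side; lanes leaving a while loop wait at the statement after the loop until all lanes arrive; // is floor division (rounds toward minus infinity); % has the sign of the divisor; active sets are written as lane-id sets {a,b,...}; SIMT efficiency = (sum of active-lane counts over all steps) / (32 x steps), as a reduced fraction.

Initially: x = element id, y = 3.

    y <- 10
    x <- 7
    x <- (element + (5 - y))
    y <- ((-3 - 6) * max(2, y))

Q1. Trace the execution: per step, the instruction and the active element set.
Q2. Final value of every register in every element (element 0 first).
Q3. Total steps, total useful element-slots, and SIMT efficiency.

step 0: y <- 10                      {0,1,2,3,4,5,6,7,8,9,10,11,12,13,14,15,16,17,18,19,20,21,22,23,24,25,26,27,28,29,30,31}
step 1: x <- 7                       {0,1,2,3,4,5,6,7,8,9,10,11,12,13,14,15,16,17,18,19,20,21,22,23,24,25,26,27,28,29,30,31}
step 2: x <- (element + (5 - y))     {0,1,2,3,4,5,6,7,8,9,10,11,12,13,14,15,16,17,18,19,20,21,22,23,24,25,26,27,28,29,30,31}
step 3: y <- ((-3 - 6) * max(2, y))  {0,1,2,3,4,5,6,7,8,9,10,11,12,13,14,15,16,17,18,19,20,21,22,23,24,25,26,27,28,29,30,31}

Answer: 4 steps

x: -5,-4,-3,-2,-1,0,1,2,3,4,5,6,7,8,9,10,11,12,13,14,15,16,17,18,19,20,21,22,23,24,25,26
y: -90,-90,-90,-90,-90,-90,-90,-90,-90,-90,-90,-90,-90,-90,-90,-90,-90,-90,-90,-90,-90,-90,-90,-90,-90,-90,-90,-90,-90,-90,-90,-90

steps = 4; useful = 128; efficiency = 128/128 = 1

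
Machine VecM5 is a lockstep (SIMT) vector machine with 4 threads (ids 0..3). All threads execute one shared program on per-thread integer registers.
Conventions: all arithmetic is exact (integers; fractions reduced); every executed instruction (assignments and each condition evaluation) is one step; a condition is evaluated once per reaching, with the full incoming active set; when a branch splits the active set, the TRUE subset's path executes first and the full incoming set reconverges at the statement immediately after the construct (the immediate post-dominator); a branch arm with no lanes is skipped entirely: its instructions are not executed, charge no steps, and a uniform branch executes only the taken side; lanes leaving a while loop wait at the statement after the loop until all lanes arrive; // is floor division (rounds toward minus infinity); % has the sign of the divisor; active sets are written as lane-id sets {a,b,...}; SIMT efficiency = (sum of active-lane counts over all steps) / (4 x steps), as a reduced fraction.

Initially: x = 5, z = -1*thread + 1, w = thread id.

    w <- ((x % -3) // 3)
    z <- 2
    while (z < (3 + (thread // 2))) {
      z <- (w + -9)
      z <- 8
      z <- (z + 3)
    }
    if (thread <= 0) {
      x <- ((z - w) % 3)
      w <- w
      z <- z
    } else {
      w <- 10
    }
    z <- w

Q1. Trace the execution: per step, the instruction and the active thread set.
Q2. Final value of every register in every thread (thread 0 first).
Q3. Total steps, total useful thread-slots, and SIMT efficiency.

step 0: w <- ((x % -3) // 3)         {0,1,2,3}
step 1: z <- 2                       {0,1,2,3}
step 2: eval (z < (3 + (thread // 2))) {0,1,2,3}
step 3: z <- (w + -9)                {0,1,2,3}
step 4: z <- 8                       {0,1,2,3}
step 5: z <- (z + 3)                 {0,1,2,3}
step 6: eval (z < (3 + (thread // 2))) {0,1,2,3}
step 7: eval (thread <= 0)           {0,1,2,3}
step 8: x <- ((z - w) % 3)           {0}
step 9: w <- w                       {0}
step 10: z <- z                       {0}
step 11: w <- 10                      {1,2,3}
step 12: z <- w                       {0,1,2,3}

Answer: 13 steps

x: 0,5,5,5
z: -1,10,10,10
w: -1,10,10,10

steps = 13; useful = 42; efficiency = 42/52 = 21/26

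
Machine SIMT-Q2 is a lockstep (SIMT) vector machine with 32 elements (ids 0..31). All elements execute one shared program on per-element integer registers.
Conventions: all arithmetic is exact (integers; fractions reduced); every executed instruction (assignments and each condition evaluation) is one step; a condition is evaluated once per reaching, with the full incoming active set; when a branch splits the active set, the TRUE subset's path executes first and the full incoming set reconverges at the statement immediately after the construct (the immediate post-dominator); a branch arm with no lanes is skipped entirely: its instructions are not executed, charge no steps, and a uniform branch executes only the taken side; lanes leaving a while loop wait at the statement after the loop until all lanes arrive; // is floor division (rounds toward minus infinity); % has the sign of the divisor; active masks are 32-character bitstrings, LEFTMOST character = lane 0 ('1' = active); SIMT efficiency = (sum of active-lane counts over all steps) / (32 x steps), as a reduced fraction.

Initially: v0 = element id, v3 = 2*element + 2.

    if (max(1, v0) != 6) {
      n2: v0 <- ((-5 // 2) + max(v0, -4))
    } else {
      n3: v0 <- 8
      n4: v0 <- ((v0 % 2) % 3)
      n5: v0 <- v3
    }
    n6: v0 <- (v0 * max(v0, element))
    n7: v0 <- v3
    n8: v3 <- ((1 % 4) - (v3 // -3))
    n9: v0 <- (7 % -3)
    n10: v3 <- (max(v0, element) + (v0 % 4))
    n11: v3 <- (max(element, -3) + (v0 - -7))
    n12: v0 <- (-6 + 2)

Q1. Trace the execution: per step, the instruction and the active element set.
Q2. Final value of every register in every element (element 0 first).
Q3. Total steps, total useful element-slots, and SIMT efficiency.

step 0: eval (max(1, v0) != 6)       11111111111111111111111111111111
step 1: v0 <- ((-5 // 2) + max(v0, -4)) 11111101111111111111111111111111
step 2: v0 <- 8                      00000010000000000000000000000000
step 3: v0 <- ((v0 % 2) % 3)         00000010000000000000000000000000
step 4: v0 <- v3                     00000010000000000000000000000000
step 5: v0 <- (v0 * max(v0, element)) 11111111111111111111111111111111
step 6: v0 <- v3                     11111111111111111111111111111111
step 7: v3 <- ((1 % 4) - (v3 // -3)) 11111111111111111111111111111111
step 8: v0 <- (7 % -3)               11111111111111111111111111111111
step 9: v3 <- (max(v0, element) + (v0 % 4)) 11111111111111111111111111111111
step 10: v3 <- (max(element, -3) + (v0 - -7)) 11111111111111111111111111111111
step 11: v0 <- (-6 + 2)               11111111111111111111111111111111

Answer: 12 steps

v0: -4,-4,-4,-4,-4,-4,-4,-4,-4,-4,-4,-4,-4,-4,-4,-4,-4,-4,-4,-4,-4,-4,-4,-4,-4,-4,-4,-4,-4,-4,-4,-4
v3: 5,6,7,8,9,10,11,12,13,14,15,16,17,18,19,20,21,22,23,24,25,26,27,28,29,30,31,32,33,34,35,36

steps = 12; useful = 290; efficiency = 290/384 = 145/192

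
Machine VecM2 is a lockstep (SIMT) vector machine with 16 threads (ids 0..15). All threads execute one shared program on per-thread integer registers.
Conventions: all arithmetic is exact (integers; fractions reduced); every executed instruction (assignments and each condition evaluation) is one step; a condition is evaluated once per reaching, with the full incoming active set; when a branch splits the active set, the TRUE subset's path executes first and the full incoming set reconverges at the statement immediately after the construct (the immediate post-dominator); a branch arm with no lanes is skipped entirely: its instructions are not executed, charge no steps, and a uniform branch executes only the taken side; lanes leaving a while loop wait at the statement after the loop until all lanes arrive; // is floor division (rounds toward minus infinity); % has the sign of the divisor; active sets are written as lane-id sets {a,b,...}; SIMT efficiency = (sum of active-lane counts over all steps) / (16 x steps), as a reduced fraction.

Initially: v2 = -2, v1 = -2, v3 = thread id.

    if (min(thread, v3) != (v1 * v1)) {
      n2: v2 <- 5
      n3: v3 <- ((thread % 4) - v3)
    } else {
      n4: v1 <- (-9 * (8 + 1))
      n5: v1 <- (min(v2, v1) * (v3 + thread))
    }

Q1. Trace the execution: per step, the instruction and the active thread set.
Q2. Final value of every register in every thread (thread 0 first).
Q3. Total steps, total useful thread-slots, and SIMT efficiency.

step 0: eval (min(thread, v3) != (v1 * v1)) {0,1,2,3,4,5,6,7,8,9,10,11,12,13,14,15}
step 1: v2 <- 5                      {0,1,2,3,5,6,7,8,9,10,11,12,13,14,15}
step 2: v3 <- ((thread % 4) - v3)    {0,1,2,3,5,6,7,8,9,10,11,12,13,14,15}
step 3: v1 <- (-9 * (8 + 1))         {4}
step 4: v1 <- (min(v2, v1) * (v3 + thread)) {4}

Answer: 5 steps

v2: 5,5,5,5,-2,5,5,5,5,5,5,5,5,5,5,5
v1: -2,-2,-2,-2,-648,-2,-2,-2,-2,-2,-2,-2,-2,-2,-2,-2
v3: 0,0,0,0,4,-4,-4,-4,-8,-8,-8,-8,-12,-12,-12,-12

steps = 5; useful = 48; efficiency = 48/80 = 3/5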